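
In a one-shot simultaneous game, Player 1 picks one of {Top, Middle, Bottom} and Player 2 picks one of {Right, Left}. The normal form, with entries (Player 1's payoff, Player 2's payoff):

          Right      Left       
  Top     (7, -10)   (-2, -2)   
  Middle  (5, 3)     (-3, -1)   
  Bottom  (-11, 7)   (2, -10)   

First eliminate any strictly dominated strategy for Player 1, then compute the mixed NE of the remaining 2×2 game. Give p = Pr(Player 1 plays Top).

Player 1's strategy Middle is strictly dominated by Top: 7 > 5 and -2 > -3. Eliminate Middle.
Set Player 2's expected payoff from Right equal to that from Left:
  Player 2's payoff to Right: p·(-10) + (1−p)·7 = -17p + 7
  Player 2's payoff to Left: p·(-2) + (1−p)·(-10) = 8p - 10
  -17p + 7 = 8p - 10  ⇒  -25p = -17  ⇒  p = 17/25.

p = 17/25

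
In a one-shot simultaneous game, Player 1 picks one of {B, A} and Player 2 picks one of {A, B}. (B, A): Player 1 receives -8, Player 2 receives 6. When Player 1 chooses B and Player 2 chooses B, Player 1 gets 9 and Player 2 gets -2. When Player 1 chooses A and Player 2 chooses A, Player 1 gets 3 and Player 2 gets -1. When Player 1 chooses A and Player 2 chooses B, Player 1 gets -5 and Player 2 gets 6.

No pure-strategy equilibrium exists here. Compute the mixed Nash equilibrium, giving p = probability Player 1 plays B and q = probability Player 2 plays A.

Set Player 2's expected payoff from A equal to that from B:
  Player 2's payoff to A: p·6 + (1−p)·(-1) = 7p - 1
  Player 2's payoff to B: p·(-2) + (1−p)·6 = -8p + 6
  7p - 1 = -8p + 6  ⇒  15p = 7  ⇒  p = 7/15.
Player 2's mix must leave Player 1 indifferent between B and A.
  Player 1's expected payoff from B: q·(-8) + (1−q)·9 = -17q + 9
  Player 1's expected payoff from A: q·3 + (1−q)·(-5) = 8q - 5
  -17q + 9 = 8q - 5  ⇒  -25q = -14  ⇒  q = 14/25.

p = 7/15, q = 14/25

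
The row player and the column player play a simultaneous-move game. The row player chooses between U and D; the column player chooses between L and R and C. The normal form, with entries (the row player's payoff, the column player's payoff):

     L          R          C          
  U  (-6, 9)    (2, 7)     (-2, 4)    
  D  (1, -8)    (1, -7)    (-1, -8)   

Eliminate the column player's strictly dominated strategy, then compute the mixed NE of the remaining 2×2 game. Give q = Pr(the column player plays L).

q = 1/8

The column player's strategy C is strictly dominated by R: 7 > 4 and -7 > -8. Eliminate C.
For the row player to be willing to mix, the row player must be indifferent between U and D, which pins down the column player's mix.
  the row player's expected payoff from U: q·(-6) + (1−q)·2 = -8q + 2
  the row player's expected payoff from D: q·1 + (1−q)·1 = 1
  -8q + 2 = 1  ⇒  -8q = -1  ⇒  q = 1/8.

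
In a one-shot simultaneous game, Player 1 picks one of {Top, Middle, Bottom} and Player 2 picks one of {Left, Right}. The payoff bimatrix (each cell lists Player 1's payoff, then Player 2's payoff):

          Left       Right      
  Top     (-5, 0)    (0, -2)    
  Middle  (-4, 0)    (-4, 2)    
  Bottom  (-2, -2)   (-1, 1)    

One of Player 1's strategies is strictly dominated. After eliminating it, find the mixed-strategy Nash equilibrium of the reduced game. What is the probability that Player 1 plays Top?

Player 1's strategy Middle is strictly dominated by Bottom: -2 > -4 and -1 > -4. Eliminate Middle.
In a mixed equilibrium Player 2 is indifferent between Left and Right; this condition fixes p.
  Player 2's expected payoff from Left: p·0 + (1−p)·(-2) = 2p - 2
  Player 2's expected payoff from Right: p·(-2) + (1−p)·1 = -3p + 1
  2p - 2 = -3p + 1  ⇒  5p = 3  ⇒  p = 3/5.

p = 3/5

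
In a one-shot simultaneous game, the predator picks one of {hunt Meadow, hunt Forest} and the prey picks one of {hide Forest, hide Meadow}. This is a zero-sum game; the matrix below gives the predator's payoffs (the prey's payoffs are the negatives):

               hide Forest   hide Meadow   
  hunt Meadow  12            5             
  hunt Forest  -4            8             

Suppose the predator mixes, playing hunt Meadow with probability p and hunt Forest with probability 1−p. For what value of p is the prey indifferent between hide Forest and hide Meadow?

p = 12/19

In a mixed equilibrium the prey is indifferent between hide Forest and hide Meadow; this condition fixes p.
  the prey's expected payoff from hide Forest: p·(-12) + (1−p)·4 = -16p + 4
  the prey's expected payoff from hide Meadow: p·(-5) + (1−p)·(-8) = 3p - 8
  -16p + 4 = 3p - 8  ⇒  -19p = -12  ⇒  p = 12/19.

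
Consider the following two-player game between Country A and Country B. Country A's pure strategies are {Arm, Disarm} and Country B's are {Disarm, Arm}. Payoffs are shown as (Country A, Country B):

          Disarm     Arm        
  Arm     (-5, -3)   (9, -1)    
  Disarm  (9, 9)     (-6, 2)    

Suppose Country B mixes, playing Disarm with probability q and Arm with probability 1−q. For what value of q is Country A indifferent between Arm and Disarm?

q = 15/29

Country B's mix must leave Country A indifferent between Arm and Disarm.
  Country A's payoff to Arm: q·(-5) + (1−q)·9 = -14q + 9
  Country A's payoff to Disarm: q·9 + (1−q)·(-6) = 15q - 6
  -14q + 9 = 15q - 6  ⇒  -29q = -15  ⇒  q = 15/29.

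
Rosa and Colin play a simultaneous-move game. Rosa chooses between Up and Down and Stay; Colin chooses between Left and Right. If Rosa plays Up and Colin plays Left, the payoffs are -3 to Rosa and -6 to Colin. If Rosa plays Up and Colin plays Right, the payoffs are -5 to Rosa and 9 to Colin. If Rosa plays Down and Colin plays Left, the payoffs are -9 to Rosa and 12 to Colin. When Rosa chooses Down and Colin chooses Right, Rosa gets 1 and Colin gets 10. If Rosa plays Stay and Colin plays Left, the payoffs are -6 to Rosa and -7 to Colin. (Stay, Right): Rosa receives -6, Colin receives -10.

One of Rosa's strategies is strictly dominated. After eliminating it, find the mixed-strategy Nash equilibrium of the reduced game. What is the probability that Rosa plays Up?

Rosa's strategy Stay is strictly dominated by Up: -3 > -6 and -5 > -6. Eliminate Stay.
In a mixed equilibrium Colin is indifferent between Left and Right; this condition fixes p.
  Colin's expected payoff from Left: p·(-6) + (1−p)·12 = -18p + 12
  Colin's expected payoff from Right: p·9 + (1−p)·10 = -p + 10
  -18p + 12 = -p + 10  ⇒  -17p = -2  ⇒  p = 2/17.

p = 2/17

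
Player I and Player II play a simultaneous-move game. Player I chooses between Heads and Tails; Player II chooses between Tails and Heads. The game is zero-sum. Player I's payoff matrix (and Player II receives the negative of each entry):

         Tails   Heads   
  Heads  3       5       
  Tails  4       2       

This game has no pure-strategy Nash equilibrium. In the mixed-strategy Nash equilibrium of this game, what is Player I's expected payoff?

7/2

Player I's indifference between Heads and Tails determines Player II's mixing probability q:
  Player I's payoff from Heads: q·3 + (1−q)·5 = -2q + 5
  Player I's payoff from Tails: q·4 + (1−q)·2 = 2q + 2
  -2q + 5 = 2q + 2  ⇒  -4q = -3  ⇒  q = 3/4.
At equilibrium Player I is indifferent across rows, so Player I's payoff equals the payoff from Heads: (3/4)·3 + (1/4)·5 = 7/2.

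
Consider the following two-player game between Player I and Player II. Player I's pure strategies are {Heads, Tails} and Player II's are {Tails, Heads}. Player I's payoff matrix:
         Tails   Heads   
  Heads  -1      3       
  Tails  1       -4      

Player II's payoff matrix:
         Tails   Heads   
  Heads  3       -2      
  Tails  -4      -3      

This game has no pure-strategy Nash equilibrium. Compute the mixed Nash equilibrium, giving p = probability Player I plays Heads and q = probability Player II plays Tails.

For Player II to be willing to mix, Player II must be indifferent between Tails and Heads, which pins down Player I's mix.
  Player II's payoff from Tails: p·3 + (1−p)·(-4) = 7p - 4
  Player II's payoff from Heads: p·(-2) + (1−p)·(-3) = p - 3
  7p - 4 = p - 3  ⇒  6p = 1  ⇒  p = 1/6.
In a mixed equilibrium Player I is indifferent between Heads and Tails; this condition fixes q.
  Player I's expected payoff from Heads: q·(-1) + (1−q)·3 = -4q + 3
  Player I's expected payoff from Tails: q·1 + (1−q)·(-4) = 5q - 4
  -4q + 3 = 5q - 4  ⇒  -9q = -7  ⇒  q = 7/9.

p = 1/6, q = 7/9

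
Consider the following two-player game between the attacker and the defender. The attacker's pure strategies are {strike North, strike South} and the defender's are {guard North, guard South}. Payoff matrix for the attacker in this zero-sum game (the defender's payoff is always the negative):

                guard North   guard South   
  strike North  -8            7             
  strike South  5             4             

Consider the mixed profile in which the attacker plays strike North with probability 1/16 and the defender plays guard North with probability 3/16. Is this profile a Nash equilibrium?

Yes

Check the defender's indifference given the attacker's mix p = 1/16:
  payoff from guard North = -67/16; payoff from guard South = -67/16 — equal.
Check the attacker's indifference given the defender's mix q = 3/16:
  payoff from strike North = 67/16; payoff from strike South = 67/16 — equal.
Both players are indifferent, so neither can profitably deviate.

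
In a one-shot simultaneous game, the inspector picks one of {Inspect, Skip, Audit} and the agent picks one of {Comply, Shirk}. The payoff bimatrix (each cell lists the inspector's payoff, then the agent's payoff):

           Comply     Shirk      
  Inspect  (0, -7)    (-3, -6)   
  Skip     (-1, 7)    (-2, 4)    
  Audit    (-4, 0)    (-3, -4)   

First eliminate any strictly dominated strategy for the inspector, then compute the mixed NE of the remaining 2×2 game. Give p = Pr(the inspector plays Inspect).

p = 3/4

The inspector's strategy Audit is strictly dominated by Skip: -1 > -4 and -2 > -3. Eliminate Audit.
The inspector's mix must leave the agent indifferent between Comply and Shirk.
  the agent's payoff from Comply: p·(-7) + (1−p)·7 = -14p + 7
  the agent's payoff from Shirk: p·(-6) + (1−p)·4 = -10p + 4
  -14p + 7 = -10p + 4  ⇒  -4p = -3  ⇒  p = 3/4.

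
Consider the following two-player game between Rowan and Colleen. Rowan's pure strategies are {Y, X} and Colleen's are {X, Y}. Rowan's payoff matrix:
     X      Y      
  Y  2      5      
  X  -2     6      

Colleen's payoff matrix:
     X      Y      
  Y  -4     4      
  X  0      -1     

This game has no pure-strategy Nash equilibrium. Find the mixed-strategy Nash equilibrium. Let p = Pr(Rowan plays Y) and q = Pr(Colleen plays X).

Set Colleen's expected payoff from X equal to that from Y:
  Colleen's payoff from X: p·(-4) + (1−p)·0 = -4p
  Colleen's payoff from Y: p·4 + (1−p)·(-1) = 5p - 1
  -4p = 5p - 1  ⇒  -9p = -1  ⇒  p = 1/9.
Rowan's indifference between Y and X determines Colleen's mixing probability q:
  Rowan's payoff from Y: q·2 + (1−q)·5 = -3q + 5
  Rowan's payoff from X: q·(-2) + (1−q)·6 = -8q + 6
  -3q + 5 = -8q + 6  ⇒  5q = 1  ⇒  q = 1/5.

p = 1/9, q = 1/5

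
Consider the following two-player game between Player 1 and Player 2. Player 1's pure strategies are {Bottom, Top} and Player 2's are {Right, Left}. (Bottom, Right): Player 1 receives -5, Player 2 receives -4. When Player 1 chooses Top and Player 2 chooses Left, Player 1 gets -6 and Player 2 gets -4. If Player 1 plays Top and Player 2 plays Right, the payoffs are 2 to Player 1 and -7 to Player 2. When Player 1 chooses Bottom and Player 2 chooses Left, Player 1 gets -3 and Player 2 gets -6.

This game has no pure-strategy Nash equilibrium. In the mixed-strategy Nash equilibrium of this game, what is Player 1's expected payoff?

Player 2's mix must leave Player 1 indifferent between Bottom and Top.
  Player 1's payoff to Bottom: q·(-5) + (1−q)·(-3) = -2q - 3
  Player 1's payoff to Top: q·2 + (1−q)·(-6) = 8q - 6
  -2q - 3 = 8q - 6  ⇒  -10q = -3  ⇒  q = 3/10.
At equilibrium Player 1 is indifferent across rows, so Player 1's payoff equals the payoff from Bottom: (3/10)·(-5) + (7/10)·(-3) = -18/5.

-18/5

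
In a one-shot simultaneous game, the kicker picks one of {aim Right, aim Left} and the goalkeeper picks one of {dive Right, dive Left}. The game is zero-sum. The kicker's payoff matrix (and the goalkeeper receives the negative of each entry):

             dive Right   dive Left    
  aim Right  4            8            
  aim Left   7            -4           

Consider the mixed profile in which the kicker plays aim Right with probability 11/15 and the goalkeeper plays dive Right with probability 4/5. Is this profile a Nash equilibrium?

Yes

Check the goalkeeper's indifference given the kicker's mix p = 11/15:
  payoff from dive Right = -24/5; payoff from dive Left = -24/5 — equal.
Check the kicker's indifference given the goalkeeper's mix q = 4/5:
  payoff from aim Right = 24/5; payoff from aim Left = 24/5 — equal.
Both players are indifferent, so neither can profitably deviate.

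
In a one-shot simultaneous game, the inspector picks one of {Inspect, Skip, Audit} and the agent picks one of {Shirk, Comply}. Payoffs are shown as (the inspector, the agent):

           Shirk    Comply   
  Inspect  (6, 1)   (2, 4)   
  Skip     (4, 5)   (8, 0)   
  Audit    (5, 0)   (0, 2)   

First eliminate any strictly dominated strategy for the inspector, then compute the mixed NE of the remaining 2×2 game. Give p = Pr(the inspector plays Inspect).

The inspector's strategy Audit is strictly dominated by Inspect: 6 > 5 and 2 > 0. Eliminate Audit.
In a mixed equilibrium the agent is indifferent between Shirk and Comply; this condition fixes p.
  the agent's payoff to Shirk: p·1 + (1−p)·5 = -4p + 5
  the agent's payoff to Comply: p·4 + (1−p)·0 = 4p
  -4p + 5 = 4p  ⇒  -8p = -5  ⇒  p = 5/8.

p = 5/8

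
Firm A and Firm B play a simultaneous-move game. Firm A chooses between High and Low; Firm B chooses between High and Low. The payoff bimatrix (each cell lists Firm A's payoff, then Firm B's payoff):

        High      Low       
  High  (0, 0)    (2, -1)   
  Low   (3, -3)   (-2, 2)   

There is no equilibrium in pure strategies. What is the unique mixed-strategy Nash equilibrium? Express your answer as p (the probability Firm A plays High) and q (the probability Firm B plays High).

p = 5/6, q = 4/7

Firm B's indifference between High and Low determines Firm A's mixing probability p:
  Firm B's payoff to High: p·0 + (1−p)·(-3) = 3p - 3
  Firm B's payoff to Low: p·(-1) + (1−p)·2 = -3p + 2
  3p - 3 = -3p + 2  ⇒  6p = 5  ⇒  p = 5/6.
Firm B's mix must leave Firm A indifferent between High and Low.
  Firm A's payoff to High: q·0 + (1−q)·2 = -2q + 2
  Firm A's payoff to Low: q·3 + (1−q)·(-2) = 5q - 2
  -2q + 2 = 5q - 2  ⇒  -7q = -4  ⇒  q = 4/7.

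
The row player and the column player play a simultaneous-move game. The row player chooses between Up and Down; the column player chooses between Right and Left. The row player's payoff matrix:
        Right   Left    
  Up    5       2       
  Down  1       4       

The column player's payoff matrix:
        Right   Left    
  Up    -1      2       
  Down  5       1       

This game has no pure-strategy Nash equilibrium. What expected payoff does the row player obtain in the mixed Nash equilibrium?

3

The column player's mix must leave the row player indifferent between Up and Down.
  the row player's payoff from Up: q·5 + (1−q)·2 = 3q + 2
  the row player's payoff from Down: q·1 + (1−q)·4 = -3q + 4
  3q + 2 = -3q + 4  ⇒  6q = 2  ⇒  q = 1/3.
At equilibrium the row player is indifferent across rows, so the row player's payoff equals the payoff from Up: (1/3)·5 + (2/3)·2 = 3.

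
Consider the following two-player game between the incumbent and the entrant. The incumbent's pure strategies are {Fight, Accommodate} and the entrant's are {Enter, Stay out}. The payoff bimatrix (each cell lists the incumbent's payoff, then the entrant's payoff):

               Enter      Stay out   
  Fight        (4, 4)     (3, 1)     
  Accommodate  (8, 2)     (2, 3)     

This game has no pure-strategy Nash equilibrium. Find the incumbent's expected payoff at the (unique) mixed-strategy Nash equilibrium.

16/5

For the incumbent to be willing to mix, the incumbent must be indifferent between Fight and Accommodate, which pins down the entrant's mix.
  the incumbent's payoff to Fight: q·4 + (1−q)·3 = q + 3
  the incumbent's payoff to Accommodate: q·8 + (1−q)·2 = 6q + 2
  q + 3 = 6q + 2  ⇒  -5q = -1  ⇒  q = 1/5.
At equilibrium the incumbent is indifferent across rows, so the incumbent's payoff equals the payoff from Fight: (1/5)·4 + (4/5)·3 = 16/5.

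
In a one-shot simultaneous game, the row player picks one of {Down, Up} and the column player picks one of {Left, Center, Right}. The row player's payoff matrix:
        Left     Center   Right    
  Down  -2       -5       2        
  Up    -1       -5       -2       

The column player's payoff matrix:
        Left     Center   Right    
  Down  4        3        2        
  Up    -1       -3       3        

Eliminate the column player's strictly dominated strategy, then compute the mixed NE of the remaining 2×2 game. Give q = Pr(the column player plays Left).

The column player's strategy Center is strictly dominated by Left: 4 > 3 and -1 > -3. Eliminate Center.
For the row player to be willing to mix, the row player must be indifferent between Down and Up, which pins down the column player's mix.
  the row player's expected payoff from Down: q·(-2) + (1−q)·2 = -4q + 2
  the row player's expected payoff from Up: q·(-1) + (1−q)·(-2) = q - 2
  -4q + 2 = q - 2  ⇒  -5q = -4  ⇒  q = 4/5.

q = 4/5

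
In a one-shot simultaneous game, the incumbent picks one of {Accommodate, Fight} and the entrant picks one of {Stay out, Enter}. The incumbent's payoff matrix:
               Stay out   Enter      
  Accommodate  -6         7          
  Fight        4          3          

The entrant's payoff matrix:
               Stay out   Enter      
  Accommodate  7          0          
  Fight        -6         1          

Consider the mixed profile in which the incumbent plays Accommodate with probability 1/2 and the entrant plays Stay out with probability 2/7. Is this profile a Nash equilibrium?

Check the entrant's indifference given the incumbent's mix p = 1/2:
  payoff from Stay out = 1/2; payoff from Enter = 1/2 — equal.
Check the incumbent's indifference given the entrant's mix q = 2/7:
  payoff from Accommodate = 23/7; payoff from Fight = 23/7 — equal.
Both players are indifferent, so neither can profitably deviate.

Yes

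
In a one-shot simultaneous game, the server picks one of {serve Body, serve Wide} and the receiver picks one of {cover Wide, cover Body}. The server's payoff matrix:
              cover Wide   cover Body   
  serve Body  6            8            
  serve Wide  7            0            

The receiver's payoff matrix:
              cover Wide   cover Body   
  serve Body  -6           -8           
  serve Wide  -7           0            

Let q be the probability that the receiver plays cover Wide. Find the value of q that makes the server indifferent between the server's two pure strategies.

In a mixed equilibrium the server is indifferent between serve Body and serve Wide; this condition fixes q.
  the server's payoff to serve Body: q·6 + (1−q)·8 = -2q + 8
  the server's payoff to serve Wide: q·7 + (1−q)·0 = 7q
  -2q + 8 = 7q  ⇒  -9q = -8  ⇒  q = 8/9.

q = 8/9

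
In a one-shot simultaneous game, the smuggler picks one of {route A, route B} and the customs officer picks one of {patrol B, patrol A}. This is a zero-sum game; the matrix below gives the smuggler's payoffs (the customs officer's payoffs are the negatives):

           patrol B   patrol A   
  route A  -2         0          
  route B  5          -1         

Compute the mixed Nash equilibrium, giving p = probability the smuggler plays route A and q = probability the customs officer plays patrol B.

p = 3/4, q = 1/8

In a mixed equilibrium the customs officer is indifferent between patrol B and patrol A; this condition fixes p.
  the customs officer's expected payoff from patrol B: p·2 + (1−p)·(-5) = 7p - 5
  the customs officer's expected payoff from patrol A: p·0 + (1−p)·1 = -p + 1
  7p - 5 = -p + 1  ⇒  8p = 6  ⇒  p = 3/4.
Set the smuggler's expected payoff from route A equal to that from route B:
  the smuggler's expected payoff from route A: q·(-2) + (1−q)·0 = -2q
  the smuggler's expected payoff from route B: q·5 + (1−q)·(-1) = 6q - 1
  -2q = 6q - 1  ⇒  -8q = -1  ⇒  q = 1/8.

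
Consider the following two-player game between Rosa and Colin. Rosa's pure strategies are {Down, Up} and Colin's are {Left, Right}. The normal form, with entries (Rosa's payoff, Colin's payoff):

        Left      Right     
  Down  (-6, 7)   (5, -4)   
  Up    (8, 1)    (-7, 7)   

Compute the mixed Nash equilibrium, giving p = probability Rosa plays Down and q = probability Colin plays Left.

For Colin to be willing to mix, Colin must be indifferent between Left and Right, which pins down Rosa's mix.
  Colin's payoff to Left: p·7 + (1−p)·1 = 6p + 1
  Colin's payoff to Right: p·(-4) + (1−p)·7 = -11p + 7
  6p + 1 = -11p + 7  ⇒  17p = 6  ⇒  p = 6/17.
For Rosa to be willing to mix, Rosa must be indifferent between Down and Up, which pins down Colin's mix.
  Rosa's payoff to Down: q·(-6) + (1−q)·5 = -11q + 5
  Rosa's payoff to Up: q·8 + (1−q)·(-7) = 15q - 7
  -11q + 5 = 15q - 7  ⇒  -26q = -12  ⇒  q = 6/13.

p = 6/17, q = 6/13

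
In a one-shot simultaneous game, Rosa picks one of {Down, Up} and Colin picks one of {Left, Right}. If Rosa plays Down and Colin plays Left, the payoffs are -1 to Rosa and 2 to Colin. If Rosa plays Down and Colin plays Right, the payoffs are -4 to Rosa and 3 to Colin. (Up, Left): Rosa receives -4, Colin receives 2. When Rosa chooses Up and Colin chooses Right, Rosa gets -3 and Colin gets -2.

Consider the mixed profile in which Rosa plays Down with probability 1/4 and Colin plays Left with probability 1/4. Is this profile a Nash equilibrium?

No

Given Rosa's mix p = 1/4, Colin's payoff from Left is 2 but from Right is -3/4. Colin strictly prefers Left, so Colin would not mix.
So the proposed profile is not a Nash equilibrium.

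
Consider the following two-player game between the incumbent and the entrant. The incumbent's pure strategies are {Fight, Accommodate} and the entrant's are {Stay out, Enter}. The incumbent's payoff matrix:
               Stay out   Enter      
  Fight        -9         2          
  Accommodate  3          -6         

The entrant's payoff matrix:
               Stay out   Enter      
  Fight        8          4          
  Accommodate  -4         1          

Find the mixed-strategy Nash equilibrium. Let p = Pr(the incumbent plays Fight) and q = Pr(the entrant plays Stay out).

p = 5/9, q = 2/5

Set the entrant's expected payoff from Stay out equal to that from Enter:
  the entrant's payoff from Stay out: p·8 + (1−p)·(-4) = 12p - 4
  the entrant's payoff from Enter: p·4 + (1−p)·1 = 3p + 1
  12p - 4 = 3p + 1  ⇒  9p = 5  ⇒  p = 5/9.
In a mixed equilibrium the incumbent is indifferent between Fight and Accommodate; this condition fixes q.
  the incumbent's payoff from Fight: q·(-9) + (1−q)·2 = -11q + 2
  the incumbent's payoff from Accommodate: q·3 + (1−q)·(-6) = 9q - 6
  -11q + 2 = 9q - 6  ⇒  -20q = -8  ⇒  q = 2/5.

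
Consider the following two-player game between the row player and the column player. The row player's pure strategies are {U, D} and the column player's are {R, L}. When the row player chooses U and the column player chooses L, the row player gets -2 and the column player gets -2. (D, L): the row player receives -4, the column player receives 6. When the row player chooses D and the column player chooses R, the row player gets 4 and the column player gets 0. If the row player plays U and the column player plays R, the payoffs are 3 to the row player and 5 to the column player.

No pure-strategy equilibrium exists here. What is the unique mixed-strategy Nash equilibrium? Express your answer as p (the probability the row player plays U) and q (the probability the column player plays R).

The column player's indifference between R and L determines the row player's mixing probability p:
  the column player's payoff from R: p·5 + (1−p)·0 = 5p
  the column player's payoff from L: p·(-2) + (1−p)·6 = -8p + 6
  5p = -8p + 6  ⇒  13p = 6  ⇒  p = 6/13.
The row player's indifference between U and D determines the column player's mixing probability q:
  the row player's payoff from U: q·3 + (1−q)·(-2) = 5q - 2
  the row player's payoff from D: q·4 + (1−q)·(-4) = 8q - 4
  5q - 2 = 8q - 4  ⇒  -3q = -2  ⇒  q = 2/3.

p = 6/13, q = 2/3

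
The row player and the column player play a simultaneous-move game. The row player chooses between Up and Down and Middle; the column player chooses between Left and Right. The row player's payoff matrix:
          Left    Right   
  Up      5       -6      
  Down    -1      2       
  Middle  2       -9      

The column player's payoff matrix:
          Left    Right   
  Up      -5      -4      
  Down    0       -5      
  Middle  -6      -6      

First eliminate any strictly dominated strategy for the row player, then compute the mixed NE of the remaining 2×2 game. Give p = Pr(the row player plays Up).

p = 5/6

The row player's strategy Middle is strictly dominated by Up: 5 > 2 and -6 > -9. Eliminate Middle.
For the column player to be willing to mix, the column player must be indifferent between Left and Right, which pins down the row player's mix.
  the column player's payoff from Left: p·(-5) + (1−p)·0 = -5p
  the column player's payoff from Right: p·(-4) + (1−p)·(-5) = p - 5
  -5p = p - 5  ⇒  -6p = -5  ⇒  p = 5/6.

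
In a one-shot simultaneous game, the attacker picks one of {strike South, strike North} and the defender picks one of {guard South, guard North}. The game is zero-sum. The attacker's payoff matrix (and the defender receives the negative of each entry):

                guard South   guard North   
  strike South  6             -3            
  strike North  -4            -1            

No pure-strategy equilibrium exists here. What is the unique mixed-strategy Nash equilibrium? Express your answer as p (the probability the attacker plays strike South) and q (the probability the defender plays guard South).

p = 1/4, q = 1/6

The defender's indifference between guard South and guard North determines the attacker's mixing probability p:
  the defender's payoff to guard South: p·(-6) + (1−p)·4 = -10p + 4
  the defender's payoff to guard North: p·3 + (1−p)·1 = 2p + 1
  -10p + 4 = 2p + 1  ⇒  -12p = -3  ⇒  p = 1/4.
In a mixed equilibrium the attacker is indifferent between strike South and strike North; this condition fixes q.
  the attacker's payoff to strike South: q·6 + (1−q)·(-3) = 9q - 3
  the attacker's payoff to strike North: q·(-4) + (1−q)·(-1) = -3q - 1
  9q - 3 = -3q - 1  ⇒  12q = 2  ⇒  q = 1/6.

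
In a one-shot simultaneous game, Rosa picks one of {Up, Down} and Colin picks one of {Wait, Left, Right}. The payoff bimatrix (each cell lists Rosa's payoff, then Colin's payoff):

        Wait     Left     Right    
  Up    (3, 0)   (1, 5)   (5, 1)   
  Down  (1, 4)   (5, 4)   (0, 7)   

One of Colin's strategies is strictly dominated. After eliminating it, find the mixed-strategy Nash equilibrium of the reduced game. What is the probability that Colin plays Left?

q = 5/9

Colin's strategy Wait is strictly dominated by Right: 1 > 0 and 7 > 4. Eliminate Wait.
In a mixed equilibrium Rosa is indifferent between Up and Down; this condition fixes q.
  Rosa's payoff from Up: q·1 + (1−q)·5 = -4q + 5
  Rosa's payoff from Down: q·5 + (1−q)·0 = 5q
  -4q + 5 = 5q  ⇒  -9q = -5  ⇒  q = 5/9.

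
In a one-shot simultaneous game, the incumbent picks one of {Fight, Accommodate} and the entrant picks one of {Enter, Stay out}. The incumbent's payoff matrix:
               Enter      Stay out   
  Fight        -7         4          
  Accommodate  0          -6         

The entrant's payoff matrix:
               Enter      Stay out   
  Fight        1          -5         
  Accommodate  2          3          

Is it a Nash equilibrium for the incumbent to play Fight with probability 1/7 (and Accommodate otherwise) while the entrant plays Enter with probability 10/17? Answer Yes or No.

Yes

Check the entrant's indifference given the incumbent's mix p = 1/7:
  payoff from Enter = 13/7; payoff from Stay out = 13/7 — equal.
Check the incumbent's indifference given the entrant's mix q = 10/17:
  payoff from Fight = -42/17; payoff from Accommodate = -42/17 — equal.
Both players are indifferent, so neither can profitably deviate.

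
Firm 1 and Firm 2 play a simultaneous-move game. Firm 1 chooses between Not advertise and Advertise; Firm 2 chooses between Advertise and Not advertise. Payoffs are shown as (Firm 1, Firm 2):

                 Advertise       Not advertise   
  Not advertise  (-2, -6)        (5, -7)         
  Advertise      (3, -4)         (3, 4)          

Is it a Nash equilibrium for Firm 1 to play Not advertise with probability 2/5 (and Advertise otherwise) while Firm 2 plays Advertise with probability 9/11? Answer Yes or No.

Given Firm 1's mix p = 2/5, Firm 2's payoff from Advertise is -24/5 but from Not advertise is -2/5. Firm 2 strictly prefers Not advertise, so Firm 2 would not mix.
So the proposed profile is not a Nash equilibrium.

No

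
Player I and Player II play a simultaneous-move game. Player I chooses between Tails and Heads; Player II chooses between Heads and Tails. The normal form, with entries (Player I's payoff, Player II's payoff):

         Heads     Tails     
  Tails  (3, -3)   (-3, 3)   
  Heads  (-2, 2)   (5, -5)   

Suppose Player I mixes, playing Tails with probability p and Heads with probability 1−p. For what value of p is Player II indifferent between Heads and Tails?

p = 7/13

Player II's indifference between Heads and Tails determines Player I's mixing probability p:
  Player II's expected payoff from Heads: p·(-3) + (1−p)·2 = -5p + 2
  Player II's expected payoff from Tails: p·3 + (1−p)·(-5) = 8p - 5
  -5p + 2 = 8p - 5  ⇒  -13p = -7  ⇒  p = 7/13.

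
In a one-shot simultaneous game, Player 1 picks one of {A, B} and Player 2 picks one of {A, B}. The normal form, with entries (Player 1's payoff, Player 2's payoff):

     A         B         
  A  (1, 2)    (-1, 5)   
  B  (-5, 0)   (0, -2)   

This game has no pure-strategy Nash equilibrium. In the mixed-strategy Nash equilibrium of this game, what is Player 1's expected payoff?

Set Player 1's expected payoff from A equal to that from B:
  Player 1's expected payoff from A: q·1 + (1−q)·(-1) = 2q - 1
  Player 1's expected payoff from B: q·(-5) + (1−q)·0 = -5q
  2q - 1 = -5q  ⇒  7q = 1  ⇒  q = 1/7.
At equilibrium Player 1 is indifferent across rows, so Player 1's payoff equals the payoff from A: (1/7)·1 + (6/7)·(-1) = -5/7.

-5/7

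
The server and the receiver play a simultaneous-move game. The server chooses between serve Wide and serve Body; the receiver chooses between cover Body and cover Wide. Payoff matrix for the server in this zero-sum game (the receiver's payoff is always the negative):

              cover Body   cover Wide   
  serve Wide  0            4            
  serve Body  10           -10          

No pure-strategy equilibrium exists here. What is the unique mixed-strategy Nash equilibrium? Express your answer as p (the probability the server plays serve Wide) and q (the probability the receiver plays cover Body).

In a mixed equilibrium the receiver is indifferent between cover Body and cover Wide; this condition fixes p.
  the receiver's expected payoff from cover Body: p·0 + (1−p)·(-10) = 10p - 10
  the receiver's expected payoff from cover Wide: p·(-4) + (1−p)·10 = -14p + 10
  10p - 10 = -14p + 10  ⇒  24p = 20  ⇒  p = 5/6.
In a mixed equilibrium the server is indifferent between serve Wide and serve Body; this condition fixes q.
  the server's expected payoff from serve Wide: q·0 + (1−q)·4 = -4q + 4
  the server's expected payoff from serve Body: q·10 + (1−q)·(-10) = 20q - 10
  -4q + 4 = 20q - 10  ⇒  -24q = -14  ⇒  q = 7/12.

p = 5/6, q = 7/12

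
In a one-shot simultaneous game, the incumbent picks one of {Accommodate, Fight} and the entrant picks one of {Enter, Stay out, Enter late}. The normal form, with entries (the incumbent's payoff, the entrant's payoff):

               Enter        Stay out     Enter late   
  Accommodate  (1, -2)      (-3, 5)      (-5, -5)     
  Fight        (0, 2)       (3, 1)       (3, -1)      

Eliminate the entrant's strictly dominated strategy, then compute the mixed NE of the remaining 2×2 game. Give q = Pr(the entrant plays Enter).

q = 6/7

The entrant's strategy Enter late is strictly dominated by Enter: -2 > -5 and 2 > -1. Eliminate Enter late.
For the incumbent to be willing to mix, the incumbent must be indifferent between Accommodate and Fight, which pins down the entrant's mix.
  the incumbent's payoff from Accommodate: q·1 + (1−q)·(-3) = 4q - 3
  the incumbent's payoff from Fight: q·0 + (1−q)·3 = -3q + 3
  4q - 3 = -3q + 3  ⇒  7q = 6  ⇒  q = 6/7.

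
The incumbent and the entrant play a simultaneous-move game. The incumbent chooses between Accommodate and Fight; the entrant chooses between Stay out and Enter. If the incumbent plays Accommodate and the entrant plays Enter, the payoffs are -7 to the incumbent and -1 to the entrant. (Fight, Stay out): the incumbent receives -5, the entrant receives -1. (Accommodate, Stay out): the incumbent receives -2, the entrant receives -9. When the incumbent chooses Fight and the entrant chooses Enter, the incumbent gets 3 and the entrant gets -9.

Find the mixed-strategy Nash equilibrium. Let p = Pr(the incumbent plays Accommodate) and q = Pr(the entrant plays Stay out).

p = 1/2, q = 10/13

The entrant's indifference between Stay out and Enter determines the incumbent's mixing probability p:
  the entrant's expected payoff from Stay out: p·(-9) + (1−p)·(-1) = -8p - 1
  the entrant's expected payoff from Enter: p·(-1) + (1−p)·(-9) = 8p - 9
  -8p - 1 = 8p - 9  ⇒  -16p = -8  ⇒  p = 1/2.
For the incumbent to be willing to mix, the incumbent must be indifferent between Accommodate and Fight, which pins down the entrant's mix.
  the incumbent's expected payoff from Accommodate: q·(-2) + (1−q)·(-7) = 5q - 7
  the incumbent's expected payoff from Fight: q·(-5) + (1−q)·3 = -8q + 3
  5q - 7 = -8q + 3  ⇒  13q = 10  ⇒  q = 10/13.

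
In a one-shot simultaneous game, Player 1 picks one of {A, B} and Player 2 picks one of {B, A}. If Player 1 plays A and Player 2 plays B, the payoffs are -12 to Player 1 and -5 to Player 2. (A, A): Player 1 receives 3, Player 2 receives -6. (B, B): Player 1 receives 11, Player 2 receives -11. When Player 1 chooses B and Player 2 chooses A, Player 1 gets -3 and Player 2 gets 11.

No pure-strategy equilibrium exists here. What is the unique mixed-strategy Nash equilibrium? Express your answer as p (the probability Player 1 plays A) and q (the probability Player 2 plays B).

In a mixed equilibrium Player 2 is indifferent between B and A; this condition fixes p.
  Player 2's payoff to B: p·(-5) + (1−p)·(-11) = 6p - 11
  Player 2's payoff to A: p·(-6) + (1−p)·11 = -17p + 11
  6p - 11 = -17p + 11  ⇒  23p = 22  ⇒  p = 22/23.
Player 1's indifference between A and B determines Player 2's mixing probability q:
  Player 1's payoff to A: q·(-12) + (1−q)·3 = -15q + 3
  Player 1's payoff to B: q·11 + (1−q)·(-3) = 14q - 3
  -15q + 3 = 14q - 3  ⇒  -29q = -6  ⇒  q = 6/29.

p = 22/23, q = 6/29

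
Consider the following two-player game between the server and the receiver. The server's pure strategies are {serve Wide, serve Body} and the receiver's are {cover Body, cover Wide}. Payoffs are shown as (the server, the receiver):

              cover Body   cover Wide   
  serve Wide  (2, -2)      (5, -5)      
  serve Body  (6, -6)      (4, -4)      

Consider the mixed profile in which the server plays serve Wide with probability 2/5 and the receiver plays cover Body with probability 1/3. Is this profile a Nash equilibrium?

Given the receiver's mix q = 1/3, the server's payoff from serve Wide is 4 but from serve Body is 14/3. The server strictly prefers serve Body, so the server would not mix.
So the proposed profile is not a Nash equilibrium.

No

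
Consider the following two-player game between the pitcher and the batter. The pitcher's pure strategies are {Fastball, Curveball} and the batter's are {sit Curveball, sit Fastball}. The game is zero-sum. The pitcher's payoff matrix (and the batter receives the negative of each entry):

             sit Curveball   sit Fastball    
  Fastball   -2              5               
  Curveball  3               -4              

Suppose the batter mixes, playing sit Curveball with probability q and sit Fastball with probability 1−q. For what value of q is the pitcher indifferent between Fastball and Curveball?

For the pitcher to be willing to mix, the pitcher must be indifferent between Fastball and Curveball, which pins down the batter's mix.
  the pitcher's expected payoff from Fastball: q·(-2) + (1−q)·5 = -7q + 5
  the pitcher's expected payoff from Curveball: q·3 + (1−q)·(-4) = 7q - 4
  -7q + 5 = 7q - 4  ⇒  -14q = -9  ⇒  q = 9/14.

q = 9/14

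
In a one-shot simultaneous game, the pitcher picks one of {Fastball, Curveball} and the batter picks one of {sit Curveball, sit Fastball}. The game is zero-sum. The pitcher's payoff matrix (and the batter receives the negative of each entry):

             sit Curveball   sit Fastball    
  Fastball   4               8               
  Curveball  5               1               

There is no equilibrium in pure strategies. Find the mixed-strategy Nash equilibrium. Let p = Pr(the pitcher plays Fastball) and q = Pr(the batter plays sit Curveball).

p = 1/2, q = 7/8

Set the batter's expected payoff from sit Curveball equal to that from sit Fastball:
  the batter's payoff to sit Curveball: p·(-4) + (1−p)·(-5) = p - 5
  the batter's payoff to sit Fastball: p·(-8) + (1−p)·(-1) = -7p - 1
  p - 5 = -7p - 1  ⇒  8p = 4  ⇒  p = 1/2.
In a mixed equilibrium the pitcher is indifferent between Fastball and Curveball; this condition fixes q.
  the pitcher's expected payoff from Fastball: q·4 + (1−q)·8 = -4q + 8
  the pitcher's expected payoff from Curveball: q·5 + (1−q)·1 = 4q + 1
  -4q + 8 = 4q + 1  ⇒  -8q = -7  ⇒  q = 7/8.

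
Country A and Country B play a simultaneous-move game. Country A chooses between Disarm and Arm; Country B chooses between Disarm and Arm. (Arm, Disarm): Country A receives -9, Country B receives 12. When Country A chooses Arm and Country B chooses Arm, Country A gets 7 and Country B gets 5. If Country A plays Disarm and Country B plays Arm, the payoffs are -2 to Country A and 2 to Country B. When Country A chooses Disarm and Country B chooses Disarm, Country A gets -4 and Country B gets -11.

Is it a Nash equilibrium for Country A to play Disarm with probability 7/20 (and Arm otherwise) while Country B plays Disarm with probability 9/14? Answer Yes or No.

Yes

Check Country B's indifference given Country A's mix p = 7/20:
  payoff from Disarm = 79/20; payoff from Arm = 79/20 — equal.
Check Country A's indifference given Country B's mix q = 9/14:
  payoff from Disarm = -23/7; payoff from Arm = -23/7 — equal.
Both players are indifferent, so neither can profitably deviate.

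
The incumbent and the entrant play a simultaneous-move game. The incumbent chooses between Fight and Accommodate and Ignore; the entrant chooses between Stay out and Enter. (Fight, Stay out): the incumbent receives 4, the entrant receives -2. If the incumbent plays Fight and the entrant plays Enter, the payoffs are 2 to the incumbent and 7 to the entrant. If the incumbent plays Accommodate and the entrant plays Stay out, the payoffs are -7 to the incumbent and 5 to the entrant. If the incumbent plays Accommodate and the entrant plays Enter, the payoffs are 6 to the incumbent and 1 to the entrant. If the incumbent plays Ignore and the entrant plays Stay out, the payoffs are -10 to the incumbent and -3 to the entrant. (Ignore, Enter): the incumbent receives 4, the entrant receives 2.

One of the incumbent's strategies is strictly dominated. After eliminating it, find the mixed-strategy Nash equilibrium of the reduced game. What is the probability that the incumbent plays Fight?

p = 4/13

The incumbent's strategy Ignore is strictly dominated by Accommodate: -7 > -10 and 6 > 4. Eliminate Ignore.
For the entrant to be willing to mix, the entrant must be indifferent between Stay out and Enter, which pins down the incumbent's mix.
  the entrant's payoff to Stay out: p·(-2) + (1−p)·5 = -7p + 5
  the entrant's payoff to Enter: p·7 + (1−p)·1 = 6p + 1
  -7p + 5 = 6p + 1  ⇒  -13p = -4  ⇒  p = 4/13.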